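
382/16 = 191/8 = 23.88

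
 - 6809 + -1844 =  - 8653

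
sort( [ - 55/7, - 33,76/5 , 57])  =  [ - 33, - 55/7, 76/5, 57]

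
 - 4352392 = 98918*(- 44)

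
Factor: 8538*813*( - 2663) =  - 2^1*3^2 * 271^1 * 1423^1*2663^1 = - 18484932222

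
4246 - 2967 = 1279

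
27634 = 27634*1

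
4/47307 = 4/47307 =0.00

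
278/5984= 139/2992 = 0.05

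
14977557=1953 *7669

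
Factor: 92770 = 2^1*5^1 * 9277^1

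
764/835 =764/835 = 0.91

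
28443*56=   1592808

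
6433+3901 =10334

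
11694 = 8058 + 3636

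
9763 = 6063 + 3700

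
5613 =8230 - 2617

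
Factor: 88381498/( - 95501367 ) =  - 2^1*3^( - 2)*13^( - 1 )*816251^ ( - 1) *44190749^1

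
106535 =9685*11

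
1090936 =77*14168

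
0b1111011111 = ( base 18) 311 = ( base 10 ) 991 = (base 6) 4331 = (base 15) 461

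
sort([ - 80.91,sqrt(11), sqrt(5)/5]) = [ - 80.91,sqrt( 5)/5,sqrt(11)]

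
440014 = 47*9362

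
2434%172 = 26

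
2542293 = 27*94159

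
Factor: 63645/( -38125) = -3^1*5^( -3)*61^(  -  1)*4243^1 = - 12729/7625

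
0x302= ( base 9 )1045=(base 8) 1402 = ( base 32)O2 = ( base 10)770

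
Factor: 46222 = 2^1*11^2 * 191^1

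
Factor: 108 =2^2*3^3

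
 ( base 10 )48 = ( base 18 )2c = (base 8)60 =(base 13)39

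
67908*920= 62475360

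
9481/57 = 499/3 = 166.33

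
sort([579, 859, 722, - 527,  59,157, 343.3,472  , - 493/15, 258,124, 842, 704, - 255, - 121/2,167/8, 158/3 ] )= [ - 527, - 255,  -  121/2, - 493/15, 167/8 , 158/3,59, 124 , 157 , 258, 343.3, 472 , 579,704, 722, 842  ,  859 ]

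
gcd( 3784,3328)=8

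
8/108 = 2/27 = 0.07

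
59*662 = 39058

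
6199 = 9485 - 3286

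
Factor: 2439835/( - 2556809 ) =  - 5^1*313^1*977^( - 1 )*1559^1*2617^( - 1 )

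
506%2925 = 506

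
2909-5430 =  - 2521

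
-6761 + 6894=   133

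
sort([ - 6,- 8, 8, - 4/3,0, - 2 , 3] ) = [ - 8, - 6 , - 2, - 4/3, 0,3,8 ]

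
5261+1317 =6578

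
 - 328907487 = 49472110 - 378379597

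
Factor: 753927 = 3^1*47^1*5347^1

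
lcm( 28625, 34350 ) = 171750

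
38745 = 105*369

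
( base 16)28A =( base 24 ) 132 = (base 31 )KU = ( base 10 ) 650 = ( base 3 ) 220002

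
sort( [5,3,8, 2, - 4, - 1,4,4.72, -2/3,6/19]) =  [ - 4,-1, - 2/3, 6/19,2,3,  4,4.72, 5,  8] 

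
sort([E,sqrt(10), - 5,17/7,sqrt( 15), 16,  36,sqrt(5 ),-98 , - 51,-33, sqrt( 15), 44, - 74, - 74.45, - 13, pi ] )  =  [  -  98, - 74.45, - 74, - 51,-33, - 13,  -  5, sqrt(5), 17/7, E , pi, sqrt(10 ),sqrt ( 15 ) , sqrt (15 ), 16,36,44]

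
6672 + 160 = 6832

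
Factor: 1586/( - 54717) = -2/69 = -2^1 * 3^ (-1) * 23^( - 1 )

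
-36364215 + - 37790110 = -74154325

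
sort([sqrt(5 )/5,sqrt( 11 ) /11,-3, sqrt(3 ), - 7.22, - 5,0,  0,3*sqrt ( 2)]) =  [ - 7.22, - 5, - 3,0, 0, sqrt(11)/11, sqrt ( 5)/5, sqrt(3 ), 3*sqrt( 2) ]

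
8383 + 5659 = 14042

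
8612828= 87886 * 98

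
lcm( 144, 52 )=1872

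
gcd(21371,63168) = 7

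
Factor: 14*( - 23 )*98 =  - 31556 = - 2^2 * 7^3*23^1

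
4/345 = 4/345 = 0.01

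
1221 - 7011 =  - 5790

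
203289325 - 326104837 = -122815512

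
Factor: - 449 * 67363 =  - 30245987 =- 31^1 * 41^1*53^1*449^1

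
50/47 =50/47=1.06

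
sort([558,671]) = [558, 671 ]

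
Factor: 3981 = 3^1  *  1327^1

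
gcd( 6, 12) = 6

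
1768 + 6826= 8594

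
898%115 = 93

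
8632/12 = 719 + 1/3 = 719.33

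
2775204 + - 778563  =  1996641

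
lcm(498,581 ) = 3486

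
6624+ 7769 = 14393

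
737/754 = 737/754= 0.98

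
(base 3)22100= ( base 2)11100001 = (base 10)225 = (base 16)e1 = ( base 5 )1400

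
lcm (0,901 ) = 0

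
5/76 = 5/76 = 0.07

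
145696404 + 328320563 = 474016967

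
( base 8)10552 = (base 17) F74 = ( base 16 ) 116a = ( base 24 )7HI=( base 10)4458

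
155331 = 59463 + 95868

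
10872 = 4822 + 6050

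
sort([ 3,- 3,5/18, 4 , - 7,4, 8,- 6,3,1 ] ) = [ - 7 , - 6 ,-3,5/18, 1,3,3 , 4 , 4 , 8 ] 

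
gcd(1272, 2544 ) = 1272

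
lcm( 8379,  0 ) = 0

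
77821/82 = 949 + 3/82 = 949.04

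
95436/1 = 95436  =  95436.00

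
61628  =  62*994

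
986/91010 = 493/45505 = 0.01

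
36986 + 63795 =100781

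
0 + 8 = 8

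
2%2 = 0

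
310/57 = 310/57 = 5.44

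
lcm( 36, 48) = 144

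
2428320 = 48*50590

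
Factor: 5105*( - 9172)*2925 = - 2^2*3^2*5^3*13^1*1021^1*2293^1=- 136957450500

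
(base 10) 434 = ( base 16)1b2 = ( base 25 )h9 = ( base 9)532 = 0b110110010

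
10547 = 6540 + 4007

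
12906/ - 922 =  - 6453/461 =-14.00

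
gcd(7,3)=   1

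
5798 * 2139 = 12401922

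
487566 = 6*81261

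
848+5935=6783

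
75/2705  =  15/541=0.03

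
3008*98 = 294784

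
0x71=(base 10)113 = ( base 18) 65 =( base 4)1301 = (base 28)41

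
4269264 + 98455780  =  102725044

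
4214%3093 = 1121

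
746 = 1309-563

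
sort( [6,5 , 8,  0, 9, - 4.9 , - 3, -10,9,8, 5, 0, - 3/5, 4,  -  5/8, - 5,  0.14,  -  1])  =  [ - 10 , - 5,  -  4.9, - 3, - 1,-5/8, - 3/5,0,0,0.14, 4,5,5,  6,8, 8, 9,9 ]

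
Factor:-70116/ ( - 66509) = 2^2*3^1*5843^1 * 66509^( - 1 ) 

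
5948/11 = 5948/11= 540.73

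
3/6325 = 3/6325 = 0.00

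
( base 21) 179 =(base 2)1001010101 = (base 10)597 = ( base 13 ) 36c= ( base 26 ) mp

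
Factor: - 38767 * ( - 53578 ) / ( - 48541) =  - 2^1 * 7^1  *43^1*89^1*38767^1*48541^(-1 ) = -2077058326/48541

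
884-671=213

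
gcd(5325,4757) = 71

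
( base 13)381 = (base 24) 11c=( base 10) 612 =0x264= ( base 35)hh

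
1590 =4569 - 2979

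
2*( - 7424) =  - 14848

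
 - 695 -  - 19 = -676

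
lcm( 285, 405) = 7695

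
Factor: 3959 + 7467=2^1 * 29^1 * 197^1= 11426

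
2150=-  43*( - 50) 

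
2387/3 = 2387/3 = 795.67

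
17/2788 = 1/164  =  0.01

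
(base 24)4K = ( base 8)164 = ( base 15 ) 7b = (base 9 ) 138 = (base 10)116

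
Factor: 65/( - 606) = - 2^( - 1 )*3^( - 1)  *  5^1*13^1*101^( - 1)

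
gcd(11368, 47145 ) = 7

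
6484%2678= 1128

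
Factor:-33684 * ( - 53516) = 2^4 * 3^1*7^1 * 17^1*401^1 * 787^1 = 1802632944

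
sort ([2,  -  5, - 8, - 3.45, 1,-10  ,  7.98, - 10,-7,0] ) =[ - 10,-10, - 8, - 7, - 5, - 3.45,0, 1, 2, 7.98]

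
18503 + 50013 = 68516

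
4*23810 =95240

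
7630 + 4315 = 11945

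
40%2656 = 40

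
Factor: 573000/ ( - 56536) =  - 375/37 = -3^1 * 5^3*37^(-1 ) 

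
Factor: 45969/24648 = 2^( - 3 )*7^1*11^1 * 13^( - 1)*79^( - 1)*199^1 = 15323/8216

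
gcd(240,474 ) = 6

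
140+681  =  821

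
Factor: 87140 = 2^2 * 5^1*4357^1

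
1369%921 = 448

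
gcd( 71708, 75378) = 2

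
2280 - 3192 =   -  912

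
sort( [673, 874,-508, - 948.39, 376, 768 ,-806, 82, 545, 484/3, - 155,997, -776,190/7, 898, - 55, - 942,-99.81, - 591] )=[-948.39, - 942,  -  806, - 776, - 591, - 508, - 155, - 99.81, - 55, 190/7, 82, 484/3, 376, 545,673,768,874,898,997]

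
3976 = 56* 71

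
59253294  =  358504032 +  - 299250738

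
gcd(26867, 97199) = 1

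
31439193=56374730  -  24935537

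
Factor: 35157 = 3^1*11719^1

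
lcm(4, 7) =28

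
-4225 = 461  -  4686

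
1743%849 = 45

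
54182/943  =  57 + 431/943 = 57.46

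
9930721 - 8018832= 1911889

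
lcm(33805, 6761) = 33805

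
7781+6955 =14736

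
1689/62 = 1689/62 =27.24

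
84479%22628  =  16595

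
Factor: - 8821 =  - 8821^1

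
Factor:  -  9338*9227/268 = - 2^( - 1)*7^1*23^1*29^1*67^( - 1)* 9227^1 = - 43080863/134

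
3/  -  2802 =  - 1 + 933/934 = - 0.00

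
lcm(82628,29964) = 2726724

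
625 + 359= 984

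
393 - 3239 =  -2846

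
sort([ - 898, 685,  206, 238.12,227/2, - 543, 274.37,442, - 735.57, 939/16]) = [-898,- 735.57 ,-543, 939/16, 227/2, 206 , 238.12,  274.37, 442, 685]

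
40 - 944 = - 904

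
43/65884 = 43/65884 = 0.00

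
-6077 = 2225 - 8302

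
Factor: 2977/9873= 3^ ( - 2)*13^1*229^1*1097^( - 1)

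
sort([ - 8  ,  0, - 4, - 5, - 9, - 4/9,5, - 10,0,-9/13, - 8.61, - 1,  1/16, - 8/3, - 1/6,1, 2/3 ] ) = [- 10, - 9, - 8.61,-8, - 5, - 4, - 8/3, - 1, - 9/13, -4/9, - 1/6,0,0,1/16,2/3,1,  5]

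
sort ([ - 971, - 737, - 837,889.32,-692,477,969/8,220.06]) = [ - 971, - 837, - 737, - 692,969/8,220.06,477, 889.32]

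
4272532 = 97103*44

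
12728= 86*148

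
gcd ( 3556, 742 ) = 14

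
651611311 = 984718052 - 333106741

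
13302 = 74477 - 61175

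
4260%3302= 958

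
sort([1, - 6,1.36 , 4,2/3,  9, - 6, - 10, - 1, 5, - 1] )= [  -  10, -6, - 6, - 1,-1, 2/3 , 1,1.36, 4 , 5  ,  9 ]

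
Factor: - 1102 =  - 2^1*19^1*29^1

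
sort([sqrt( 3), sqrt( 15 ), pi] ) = [ sqrt( 3),  pi, sqrt (15) ] 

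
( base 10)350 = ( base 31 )b9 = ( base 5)2400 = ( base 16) 15e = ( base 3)110222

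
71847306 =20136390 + 51710916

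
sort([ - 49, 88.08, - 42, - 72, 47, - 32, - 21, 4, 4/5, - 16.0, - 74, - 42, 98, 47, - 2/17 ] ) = [ - 74, - 72,-49, - 42, - 42,-32, - 21, - 16.0, - 2/17, 4/5, 4, 47, 47,88.08,  98 ]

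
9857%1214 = 145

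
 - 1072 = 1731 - 2803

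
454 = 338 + 116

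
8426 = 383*22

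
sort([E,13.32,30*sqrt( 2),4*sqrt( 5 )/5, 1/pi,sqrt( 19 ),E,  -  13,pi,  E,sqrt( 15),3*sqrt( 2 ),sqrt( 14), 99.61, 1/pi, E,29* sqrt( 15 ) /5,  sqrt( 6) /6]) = [ - 13,1/pi,1/pi,sqrt(6) /6,4 * sqrt ( 5) /5,E,E,E,E,pi,sqrt(14 ),sqrt(15 ), 3*sqrt( 2),sqrt ( 19 ) , 13.32, 29 * sqrt( 15)/5,30*sqrt (2 ),99.61 ]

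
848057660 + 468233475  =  1316291135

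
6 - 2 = 4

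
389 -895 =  - 506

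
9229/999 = 9 + 238/999  =  9.24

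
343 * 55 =18865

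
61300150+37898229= 99198379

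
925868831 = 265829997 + 660038834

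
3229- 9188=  - 5959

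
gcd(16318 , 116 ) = 2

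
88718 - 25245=63473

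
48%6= 0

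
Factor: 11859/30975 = 5^( - 2)*7^( - 1 ) * 67^1= 67/175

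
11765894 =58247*202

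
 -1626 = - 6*271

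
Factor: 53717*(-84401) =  - 53717^1*84401^1 = -  4533768517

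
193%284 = 193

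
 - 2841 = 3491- 6332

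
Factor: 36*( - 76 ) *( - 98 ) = 2^5 * 3^2*7^2  *19^1= 268128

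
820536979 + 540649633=1361186612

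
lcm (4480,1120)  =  4480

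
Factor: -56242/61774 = - 61/67 = - 61^1 *67^( - 1) 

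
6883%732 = 295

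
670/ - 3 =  - 670/3= - 223.33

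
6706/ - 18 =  - 373  +  4/9 = - 372.56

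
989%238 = 37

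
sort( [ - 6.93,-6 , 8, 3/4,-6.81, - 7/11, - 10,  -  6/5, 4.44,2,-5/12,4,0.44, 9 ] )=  [ - 10,  -  6.93  , - 6.81, - 6, - 6/5, - 7/11, - 5/12,0.44, 3/4, 2, 4,4.44,8, 9]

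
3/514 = 3/514  =  0.01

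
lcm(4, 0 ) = 0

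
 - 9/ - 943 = 9/943 = 0.01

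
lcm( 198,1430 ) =12870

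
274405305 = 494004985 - 219599680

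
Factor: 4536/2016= 2^( - 2 ) * 3^2  =  9/4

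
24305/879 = 27 + 572/879 = 27.65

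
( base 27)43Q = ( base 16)BCF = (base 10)3023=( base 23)5ga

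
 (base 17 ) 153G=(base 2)1100100011001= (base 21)EBK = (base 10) 6425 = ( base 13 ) 2C03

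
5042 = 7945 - 2903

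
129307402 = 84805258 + 44502144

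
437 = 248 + 189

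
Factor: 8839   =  8839^1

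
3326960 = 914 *3640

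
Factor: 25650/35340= 2^( - 1)*3^2* 5^1*31^( - 1)  =  45/62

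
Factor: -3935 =-5^1 * 787^1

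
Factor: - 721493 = -547^1*1319^1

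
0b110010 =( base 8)62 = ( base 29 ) 1L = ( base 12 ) 42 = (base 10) 50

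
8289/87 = 2763/29 = 95.28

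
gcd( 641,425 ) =1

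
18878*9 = 169902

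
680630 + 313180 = 993810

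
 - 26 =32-58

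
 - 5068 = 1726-6794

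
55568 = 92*604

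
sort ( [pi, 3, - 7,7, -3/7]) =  [ - 7, - 3/7,3,pi,7]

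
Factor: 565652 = 2^2*141413^1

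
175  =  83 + 92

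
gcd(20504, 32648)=88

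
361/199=361/199 =1.81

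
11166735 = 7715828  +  3450907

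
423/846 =1/2 = 0.50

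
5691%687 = 195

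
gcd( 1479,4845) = 51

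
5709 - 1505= 4204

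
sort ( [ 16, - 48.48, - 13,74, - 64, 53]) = [ - 64, - 48.48, - 13,16,53,74 ] 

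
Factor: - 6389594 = -2^1*3194797^1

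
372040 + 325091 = 697131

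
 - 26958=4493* (- 6)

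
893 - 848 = 45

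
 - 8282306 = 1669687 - 9951993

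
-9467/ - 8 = 9467/8 = 1183.38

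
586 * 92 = 53912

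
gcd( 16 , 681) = 1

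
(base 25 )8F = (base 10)215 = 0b11010111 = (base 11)186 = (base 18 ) bh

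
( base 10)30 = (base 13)24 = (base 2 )11110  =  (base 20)1a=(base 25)15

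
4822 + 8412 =13234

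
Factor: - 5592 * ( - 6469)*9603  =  2^3*3^3 * 11^1 * 97^1*233^1 * 6469^1  =  347385144744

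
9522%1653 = 1257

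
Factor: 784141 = 37^1*21193^1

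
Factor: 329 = 7^1*47^1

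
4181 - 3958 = 223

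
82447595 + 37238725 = 119686320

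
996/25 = 39+ 21/25   =  39.84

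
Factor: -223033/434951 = -11^(-1 ) * 271^1*823^1*39541^( - 1 )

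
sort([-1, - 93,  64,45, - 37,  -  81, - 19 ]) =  [  -  93, - 81, - 37, - 19, - 1, 45 , 64]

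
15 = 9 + 6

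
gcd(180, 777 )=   3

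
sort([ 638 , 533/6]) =[ 533/6, 638]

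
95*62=5890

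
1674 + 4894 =6568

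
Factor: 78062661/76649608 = 2^( - 3 )*3^2*7^( -1)*31^( - 1 )*67^ (-1 )*659^(  -  1 )*1759^1*4931^1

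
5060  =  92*55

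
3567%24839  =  3567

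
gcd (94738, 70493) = 1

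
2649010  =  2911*910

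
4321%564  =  373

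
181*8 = 1448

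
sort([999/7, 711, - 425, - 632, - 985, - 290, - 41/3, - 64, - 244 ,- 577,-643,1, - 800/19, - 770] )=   [  -  985, - 770 , - 643, - 632,  -  577,-425 ,-290 , - 244 ,- 64, -800/19, - 41/3,1, 999/7,711]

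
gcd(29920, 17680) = 1360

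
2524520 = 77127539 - 74603019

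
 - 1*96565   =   - 96565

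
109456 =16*6841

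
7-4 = 3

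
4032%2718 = 1314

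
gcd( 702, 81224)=26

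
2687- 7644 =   -  4957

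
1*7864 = 7864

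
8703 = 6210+2493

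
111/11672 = 111/11672 = 0.01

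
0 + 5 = 5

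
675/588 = 225/196 = 1.15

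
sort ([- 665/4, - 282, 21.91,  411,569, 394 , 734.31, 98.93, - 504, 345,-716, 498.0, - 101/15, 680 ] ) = [ - 716, - 504, - 282,-665/4, - 101/15,21.91,98.93,  345, 394,411, 498.0 , 569,  680,734.31 ] 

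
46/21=2+4/21 =2.19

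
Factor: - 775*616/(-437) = 477400/437 = 2^3*5^2*7^1*11^1 * 19^( - 1 ) * 23^( - 1)* 31^1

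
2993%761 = 710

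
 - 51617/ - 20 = 2580 + 17/20 = 2580.85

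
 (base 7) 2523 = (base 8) 1664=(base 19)2bh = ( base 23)1I5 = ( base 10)948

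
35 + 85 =120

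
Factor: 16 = 2^4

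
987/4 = 246 + 3/4 = 246.75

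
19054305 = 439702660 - 420648355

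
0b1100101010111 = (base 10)6487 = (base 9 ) 8807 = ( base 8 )14527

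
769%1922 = 769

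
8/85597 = 8/85597 = 0.00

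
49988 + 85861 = 135849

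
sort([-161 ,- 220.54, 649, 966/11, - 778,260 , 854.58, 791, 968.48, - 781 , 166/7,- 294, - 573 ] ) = [-781, - 778, - 573, - 294, - 220.54, - 161, 166/7, 966/11,260, 649,791,854.58,968.48]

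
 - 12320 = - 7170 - 5150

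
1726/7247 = 1726/7247=0.24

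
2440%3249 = 2440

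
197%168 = 29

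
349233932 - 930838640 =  - 581604708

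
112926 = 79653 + 33273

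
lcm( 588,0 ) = 0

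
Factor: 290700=2^2*3^2*5^2*17^1*19^1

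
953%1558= 953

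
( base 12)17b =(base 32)7f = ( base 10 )239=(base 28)8F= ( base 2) 11101111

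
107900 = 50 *2158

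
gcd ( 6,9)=3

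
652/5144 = 163/1286= 0.13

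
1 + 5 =6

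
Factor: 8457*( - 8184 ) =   -  2^3*3^2* 11^1*31^1*2819^1 =- 69212088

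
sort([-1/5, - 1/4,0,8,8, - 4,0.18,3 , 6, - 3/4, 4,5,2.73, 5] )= [-4, - 3/4, - 1/4, - 1/5,0,0.18,2.73, 3 , 4,5 , 5,6, 8,8]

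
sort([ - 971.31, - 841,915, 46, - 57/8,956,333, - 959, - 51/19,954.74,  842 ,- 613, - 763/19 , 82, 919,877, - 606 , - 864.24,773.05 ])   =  [  -  971.31, - 959, - 864.24, - 841, -613,  -  606, - 763/19, - 57/8, - 51/19,46 , 82,333 , 773.05,842 , 877,915,919,  954.74,956 ] 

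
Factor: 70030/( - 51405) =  - 94/69  =  - 2^1*3^( - 1)*23^(  -  1)*47^1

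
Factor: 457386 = 2^1*3^1 * 76231^1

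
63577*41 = 2606657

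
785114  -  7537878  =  -6752764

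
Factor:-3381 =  - 3^1* 7^2*23^1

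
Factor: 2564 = 2^2 * 641^1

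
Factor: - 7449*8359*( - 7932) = 493895427012 = 2^2*3^2  *  13^2*191^1*643^1*661^1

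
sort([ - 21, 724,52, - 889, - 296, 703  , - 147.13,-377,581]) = [ - 889, - 377,  -  296,-147.13,-21,52,  581,703, 724]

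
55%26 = 3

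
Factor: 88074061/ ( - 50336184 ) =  - 2^(  -  3)*3^( - 1 )*17^( - 1 ) * 23^1*123373^( - 1 )*3829307^1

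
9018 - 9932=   -  914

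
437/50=8+37/50= 8.74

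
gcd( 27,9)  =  9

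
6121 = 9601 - 3480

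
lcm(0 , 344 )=0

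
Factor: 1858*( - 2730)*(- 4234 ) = 2^3 * 3^1*  5^1*7^1*13^1*29^1* 73^1 * 929^1 = 21476287560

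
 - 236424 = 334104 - 570528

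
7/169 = 7/169=0.04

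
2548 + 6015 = 8563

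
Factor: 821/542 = 2^(-1 )*271^ (- 1)*821^1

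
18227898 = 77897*234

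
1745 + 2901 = 4646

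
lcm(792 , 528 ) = 1584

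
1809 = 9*201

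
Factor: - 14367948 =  - 2^2*3^1 *7^1 *171047^1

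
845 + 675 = 1520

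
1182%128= 30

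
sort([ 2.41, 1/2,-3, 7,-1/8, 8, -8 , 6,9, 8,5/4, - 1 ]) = [ - 8, - 3, - 1, - 1/8,1/2,5/4,2.41,6, 7,8,  8,9] 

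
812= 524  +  288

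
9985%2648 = 2041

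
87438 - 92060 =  - 4622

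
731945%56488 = 54089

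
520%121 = 36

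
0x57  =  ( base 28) 33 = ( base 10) 87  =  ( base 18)4F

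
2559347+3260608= 5819955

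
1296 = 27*48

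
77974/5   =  77974/5 = 15594.80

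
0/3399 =0 = 0.00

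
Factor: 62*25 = 1550 = 2^1*5^2 * 31^1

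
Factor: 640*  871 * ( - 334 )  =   - 186184960 = - 2^8*5^1*13^1 * 67^1*167^1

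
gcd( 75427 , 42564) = 1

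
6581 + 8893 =15474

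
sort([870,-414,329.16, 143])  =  [- 414, 143, 329.16,  870]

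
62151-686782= - 624631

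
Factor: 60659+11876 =72535 = 5^1*89^1*163^1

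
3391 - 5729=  - 2338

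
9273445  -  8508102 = 765343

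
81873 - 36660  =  45213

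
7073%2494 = 2085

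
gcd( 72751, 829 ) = 1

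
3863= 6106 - 2243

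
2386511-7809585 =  - 5423074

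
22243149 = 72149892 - 49906743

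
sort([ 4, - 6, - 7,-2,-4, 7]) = [-7, -6,-4,  -  2, 4,7]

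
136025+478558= 614583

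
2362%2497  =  2362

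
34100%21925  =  12175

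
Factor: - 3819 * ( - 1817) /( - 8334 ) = -2^( - 1 )*3^( - 1 )*19^1*23^1*67^1*79^1*463^ ( - 1) = - 2313041/2778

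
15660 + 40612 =56272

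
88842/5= 17768 + 2/5  =  17768.40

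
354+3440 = 3794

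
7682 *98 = 752836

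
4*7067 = 28268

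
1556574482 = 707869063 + 848705419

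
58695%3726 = 2805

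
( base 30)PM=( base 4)30010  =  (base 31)OS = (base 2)1100000100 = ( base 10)772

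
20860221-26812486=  - 5952265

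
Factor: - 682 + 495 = -187 =- 11^1*17^1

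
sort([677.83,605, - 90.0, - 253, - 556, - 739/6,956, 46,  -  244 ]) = [ - 556,- 253, - 244, - 739/6, - 90.0,46, 605, 677.83, 956 ]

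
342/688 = 171/344 = 0.50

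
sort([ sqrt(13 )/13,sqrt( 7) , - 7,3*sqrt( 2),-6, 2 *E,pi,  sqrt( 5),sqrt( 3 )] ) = [-7, - 6,sqrt(  13)/13,sqrt( 3),sqrt( 5) , sqrt(7),pi , 3*sqrt( 2), 2* E]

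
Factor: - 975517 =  - 19^1*51343^1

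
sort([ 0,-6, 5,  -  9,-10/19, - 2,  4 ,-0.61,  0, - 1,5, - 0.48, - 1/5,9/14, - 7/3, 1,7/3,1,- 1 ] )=[  -  9, - 6,-7/3, - 2,  -  1,-1,  -  0.61, - 10/19,- 0.48,  -  1/5,0,0,9/14, 1,1,7/3,4, 5,5] 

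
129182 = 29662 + 99520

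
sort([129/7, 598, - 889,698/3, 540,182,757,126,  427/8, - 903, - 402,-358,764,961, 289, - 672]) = [ -903, - 889, - 672, - 402,  -  358,129/7,427/8,126, 182, 698/3, 289, 540,598 , 757 , 764,961] 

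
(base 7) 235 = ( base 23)59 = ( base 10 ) 124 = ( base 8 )174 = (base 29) 48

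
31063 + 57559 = 88622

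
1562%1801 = 1562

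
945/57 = 16 + 11/19 = 16.58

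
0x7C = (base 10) 124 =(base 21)5j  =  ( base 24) 54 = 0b1111100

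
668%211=35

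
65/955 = 13/191=0.07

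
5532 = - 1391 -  - 6923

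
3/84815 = 3/84815 = 0.00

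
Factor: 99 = 3^2*11^1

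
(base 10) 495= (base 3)200100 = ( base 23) LC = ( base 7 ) 1305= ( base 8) 757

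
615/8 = 76 + 7/8 = 76.88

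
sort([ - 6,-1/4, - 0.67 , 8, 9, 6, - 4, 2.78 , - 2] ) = [ - 6, - 4, - 2, - 0.67, - 1/4, 2.78, 6, 8, 9 ] 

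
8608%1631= 453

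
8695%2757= 424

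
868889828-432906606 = 435983222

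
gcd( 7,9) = 1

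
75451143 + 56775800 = 132226943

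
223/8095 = 223/8095 =0.03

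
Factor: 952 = 2^3*7^1*17^1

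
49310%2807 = 1591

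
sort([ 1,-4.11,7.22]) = [  -  4.11, 1,7.22]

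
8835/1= 8835= 8835.00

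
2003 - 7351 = -5348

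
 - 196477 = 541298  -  737775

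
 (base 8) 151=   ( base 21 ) 50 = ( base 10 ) 105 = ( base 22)4H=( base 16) 69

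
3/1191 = 1/397 = 0.00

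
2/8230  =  1/4115= 0.00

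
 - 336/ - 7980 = 4/95 = 0.04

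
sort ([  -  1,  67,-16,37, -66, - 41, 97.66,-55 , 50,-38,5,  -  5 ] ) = [- 66,  -  55, - 41, -38, - 16, - 5 , - 1,5,37 , 50, 67,97.66 ]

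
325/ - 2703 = - 1 + 2378/2703 = -  0.12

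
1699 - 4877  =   - 3178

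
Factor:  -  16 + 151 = 135  =  3^3*5^1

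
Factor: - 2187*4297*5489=  -  3^7*11^1*499^1*4297^1 = - 51583091571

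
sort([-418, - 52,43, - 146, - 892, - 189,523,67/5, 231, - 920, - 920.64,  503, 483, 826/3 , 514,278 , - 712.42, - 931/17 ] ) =[ - 920.64, -920,-892, - 712.42, - 418,- 189, - 146, - 931/17, - 52, 67/5,  43,231,826/3,  278, 483,503, 514 , 523]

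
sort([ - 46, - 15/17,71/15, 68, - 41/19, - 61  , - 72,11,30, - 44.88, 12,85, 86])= [ - 72,  -  61, - 46, - 44.88  , - 41/19, - 15/17,71/15, 11,  12 , 30 , 68,  85, 86 ] 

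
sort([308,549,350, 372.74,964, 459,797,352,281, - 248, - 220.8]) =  [ - 248, - 220.8,281,308, 350,352,372.74,459,549, 797 , 964 ] 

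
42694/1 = 42694 = 42694.00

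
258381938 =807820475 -549438537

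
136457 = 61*2237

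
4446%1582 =1282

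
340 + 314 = 654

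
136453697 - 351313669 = -214859972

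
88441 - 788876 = - 700435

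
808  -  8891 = -8083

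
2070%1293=777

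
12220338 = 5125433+7094905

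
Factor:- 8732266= - 2^1*31^1*127^1*1109^1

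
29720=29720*1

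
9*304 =2736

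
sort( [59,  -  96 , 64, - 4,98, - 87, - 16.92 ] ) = [ - 96,  -  87, - 16.92, - 4,59, 64,98] 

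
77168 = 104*742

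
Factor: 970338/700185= 2^1 * 5^( - 1)*43^1*3761^1*46679^ ( - 1)=323446/233395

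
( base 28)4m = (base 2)10000110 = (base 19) 71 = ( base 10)134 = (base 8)206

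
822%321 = 180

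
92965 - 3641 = 89324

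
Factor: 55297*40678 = 2249371366 = 2^1*11^3*43^2*457^1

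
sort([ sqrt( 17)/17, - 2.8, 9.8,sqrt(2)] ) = [ - 2.8,sqrt(17)/17, sqrt( 2), 9.8 ] 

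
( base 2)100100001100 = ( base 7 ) 6516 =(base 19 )67h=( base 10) 2316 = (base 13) 1092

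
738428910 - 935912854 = -197483944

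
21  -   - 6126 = 6147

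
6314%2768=778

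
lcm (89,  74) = 6586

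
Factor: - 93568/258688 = -17^1 * 47^( -1 ) = -17/47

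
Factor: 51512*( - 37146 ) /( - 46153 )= 2^4*3^1*41^1*47^1*137^1*151^1*46153^(  -  1) = 1913464752/46153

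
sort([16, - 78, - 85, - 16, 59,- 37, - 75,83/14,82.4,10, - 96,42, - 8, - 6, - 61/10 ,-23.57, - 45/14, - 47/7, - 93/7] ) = [ - 96, - 85, - 78, - 75, - 37,-23.57, - 16, - 93/7,-8,  -  47/7, - 61/10, - 6, - 45/14, 83/14,10, 16,42,59,82.4 ] 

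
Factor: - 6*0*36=0^1 =0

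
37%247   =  37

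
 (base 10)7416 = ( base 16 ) 1CF8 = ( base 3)101011200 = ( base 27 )a4i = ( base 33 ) 6qo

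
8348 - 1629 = 6719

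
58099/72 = 58099/72 = 806.93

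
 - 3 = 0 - 3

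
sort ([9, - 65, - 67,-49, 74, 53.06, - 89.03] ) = [ - 89.03, - 67, - 65,-49, 9, 53.06,  74 ]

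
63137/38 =3323/2=1661.50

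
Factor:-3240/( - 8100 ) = 2/5 = 2^1 * 5^ ( - 1)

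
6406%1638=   1492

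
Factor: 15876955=5^1*3175391^1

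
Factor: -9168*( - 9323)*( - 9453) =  - 807978764592  =  - 2^4*3^2*  23^1*137^1*191^1*9323^1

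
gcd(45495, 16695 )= 45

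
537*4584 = 2461608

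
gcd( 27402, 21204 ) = 6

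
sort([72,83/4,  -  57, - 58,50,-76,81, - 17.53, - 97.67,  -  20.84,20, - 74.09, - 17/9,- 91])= [ - 97.67, - 91, -76, - 74.09, - 58,-57, - 20.84,-17.53,-17/9, 20, 83/4, 50, 72,81]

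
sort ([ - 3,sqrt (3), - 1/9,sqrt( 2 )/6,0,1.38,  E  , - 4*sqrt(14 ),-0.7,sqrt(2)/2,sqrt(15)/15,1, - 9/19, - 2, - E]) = [ - 4  *sqrt(14), -3,-E,-2, - 0.7, - 9/19, - 1/9,0,sqrt( 2) /6,sqrt(15)/15,  sqrt(2)/2,1, 1.38,sqrt( 3) , E]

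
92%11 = 4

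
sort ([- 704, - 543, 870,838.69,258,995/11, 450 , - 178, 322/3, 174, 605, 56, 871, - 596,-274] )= [ - 704, - 596, - 543,-274,- 178, 56,995/11, 322/3, 174, 258,450,605,838.69, 870 , 871] 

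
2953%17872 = 2953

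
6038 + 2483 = 8521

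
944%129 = 41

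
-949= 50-999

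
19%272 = 19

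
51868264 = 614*84476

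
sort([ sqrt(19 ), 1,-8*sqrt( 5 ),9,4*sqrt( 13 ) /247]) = [ - 8*sqrt(5), 4 * sqrt( 13 ) /247,1, sqrt (19 ), 9]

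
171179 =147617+23562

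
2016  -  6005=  -3989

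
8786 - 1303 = 7483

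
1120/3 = 373+1/3=373.33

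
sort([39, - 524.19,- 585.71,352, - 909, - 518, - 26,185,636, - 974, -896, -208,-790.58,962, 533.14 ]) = [-974,-909,-896 , - 790.58, - 585.71, - 524.19 , - 518, - 208, - 26,39,185, 352,533.14, 636,962]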